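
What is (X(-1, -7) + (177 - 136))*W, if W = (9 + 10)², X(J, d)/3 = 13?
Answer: 28880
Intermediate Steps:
X(J, d) = 39 (X(J, d) = 3*13 = 39)
W = 361 (W = 19² = 361)
(X(-1, -7) + (177 - 136))*W = (39 + (177 - 136))*361 = (39 + 41)*361 = 80*361 = 28880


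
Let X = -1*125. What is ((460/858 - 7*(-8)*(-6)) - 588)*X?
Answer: 49520750/429 ≈ 1.1543e+5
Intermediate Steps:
X = -125
((460/858 - 7*(-8)*(-6)) - 588)*X = ((460/858 - 7*(-8)*(-6)) - 588)*(-125) = ((460*(1/858) + 56*(-6)) - 588)*(-125) = ((230/429 - 336) - 588)*(-125) = (-143914/429 - 588)*(-125) = -396166/429*(-125) = 49520750/429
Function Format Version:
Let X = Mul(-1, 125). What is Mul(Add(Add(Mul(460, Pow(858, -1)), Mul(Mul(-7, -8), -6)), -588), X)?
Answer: Rational(49520750, 429) ≈ 1.1543e+5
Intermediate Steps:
X = -125
Mul(Add(Add(Mul(460, Pow(858, -1)), Mul(Mul(-7, -8), -6)), -588), X) = Mul(Add(Add(Mul(460, Pow(858, -1)), Mul(Mul(-7, -8), -6)), -588), -125) = Mul(Add(Add(Mul(460, Rational(1, 858)), Mul(56, -6)), -588), -125) = Mul(Add(Add(Rational(230, 429), -336), -588), -125) = Mul(Add(Rational(-143914, 429), -588), -125) = Mul(Rational(-396166, 429), -125) = Rational(49520750, 429)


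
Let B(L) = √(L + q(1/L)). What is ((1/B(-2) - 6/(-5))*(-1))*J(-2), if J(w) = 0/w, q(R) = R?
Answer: 0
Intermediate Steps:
B(L) = √(L + 1/L)
J(w) = 0
((1/B(-2) - 6/(-5))*(-1))*J(-2) = ((1/√(-2 + 1/(-2)) - 6/(-5))*(-1))*0 = ((1/√(-2 - ½) - 6*(-⅕))*(-1))*0 = ((1/√(-5/2) + 6/5)*(-1))*0 = ((1/(I*√10/2) + 6/5)*(-1))*0 = ((1*(-I*√10/5) + 6/5)*(-1))*0 = ((-I*√10/5 + 6/5)*(-1))*0 = ((6/5 - I*√10/5)*(-1))*0 = (-6/5 + I*√10/5)*0 = 0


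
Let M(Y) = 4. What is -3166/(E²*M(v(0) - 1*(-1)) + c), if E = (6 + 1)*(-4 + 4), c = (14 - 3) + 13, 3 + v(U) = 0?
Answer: -1583/12 ≈ -131.92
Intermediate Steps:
v(U) = -3 (v(U) = -3 + 0 = -3)
c = 24 (c = 11 + 13 = 24)
E = 0 (E = 7*0 = 0)
-3166/(E²*M(v(0) - 1*(-1)) + c) = -3166/(0²*4 + 24) = -3166/(0*4 + 24) = -3166/(0 + 24) = -3166/24 = -3166*1/24 = -1583/12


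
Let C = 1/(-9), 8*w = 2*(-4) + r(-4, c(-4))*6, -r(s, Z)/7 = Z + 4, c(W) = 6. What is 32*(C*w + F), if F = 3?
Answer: 2576/9 ≈ 286.22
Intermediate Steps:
r(s, Z) = -28 - 7*Z (r(s, Z) = -7*(Z + 4) = -7*(4 + Z) = -28 - 7*Z)
w = -107/2 (w = (2*(-4) + (-28 - 7*6)*6)/8 = (-8 + (-28 - 42)*6)/8 = (-8 - 70*6)/8 = (-8 - 420)/8 = (⅛)*(-428) = -107/2 ≈ -53.500)
C = -⅑ ≈ -0.11111
32*(C*w + F) = 32*(-⅑*(-107/2) + 3) = 32*(107/18 + 3) = 32*(161/18) = 2576/9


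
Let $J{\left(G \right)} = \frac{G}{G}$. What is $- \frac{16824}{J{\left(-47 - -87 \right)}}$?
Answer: $-16824$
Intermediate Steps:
$J{\left(G \right)} = 1$
$- \frac{16824}{J{\left(-47 - -87 \right)}} = - \frac{16824}{1} = \left(-16824\right) 1 = -16824$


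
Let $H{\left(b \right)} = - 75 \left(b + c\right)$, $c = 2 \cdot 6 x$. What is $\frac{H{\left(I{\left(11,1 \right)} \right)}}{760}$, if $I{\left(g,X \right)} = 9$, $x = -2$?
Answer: $\frac{225}{152} \approx 1.4803$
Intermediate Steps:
$c = -24$ ($c = 2 \cdot 6 \left(-2\right) = 12 \left(-2\right) = -24$)
$H{\left(b \right)} = 1800 - 75 b$ ($H{\left(b \right)} = - 75 \left(b - 24\right) = - 75 \left(-24 + b\right) = 1800 - 75 b$)
$\frac{H{\left(I{\left(11,1 \right)} \right)}}{760} = \frac{1800 - 675}{760} = \left(1800 - 675\right) \frac{1}{760} = 1125 \cdot \frac{1}{760} = \frac{225}{152}$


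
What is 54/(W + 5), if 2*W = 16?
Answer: 54/13 ≈ 4.1538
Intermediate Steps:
W = 8 (W = (½)*16 = 8)
54/(W + 5) = 54/(8 + 5) = 54/13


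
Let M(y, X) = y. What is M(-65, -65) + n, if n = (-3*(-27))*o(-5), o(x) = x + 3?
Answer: -227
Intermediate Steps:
o(x) = 3 + x
n = -162 (n = (-3*(-27))*(3 - 5) = 81*(-2) = -162)
M(-65, -65) + n = -65 - 162 = -227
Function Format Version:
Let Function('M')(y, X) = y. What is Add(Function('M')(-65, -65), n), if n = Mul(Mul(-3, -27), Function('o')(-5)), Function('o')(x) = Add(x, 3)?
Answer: -227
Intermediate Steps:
Function('o')(x) = Add(3, x)
n = -162 (n = Mul(Mul(-3, -27), Add(3, -5)) = Mul(81, -2) = -162)
Add(Function('M')(-65, -65), n) = Add(-65, -162) = -227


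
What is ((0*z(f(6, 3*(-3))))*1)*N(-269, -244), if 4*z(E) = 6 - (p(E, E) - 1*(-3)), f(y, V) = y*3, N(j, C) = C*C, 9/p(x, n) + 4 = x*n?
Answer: 0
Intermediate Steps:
p(x, n) = 9/(-4 + n*x) (p(x, n) = 9/(-4 + x*n) = 9/(-4 + n*x))
N(j, C) = C**2
f(y, V) = 3*y
z(E) = 3/4 - 9/(4*(-4 + E**2)) (z(E) = (6 - (9/(-4 + E*E) - 1*(-3)))/4 = (6 - (9/(-4 + E**2) + 3))/4 = (6 - (3 + 9/(-4 + E**2)))/4 = (6 + (-3 - 9/(-4 + E**2)))/4 = (3 - 9/(-4 + E**2))/4 = 3/4 - 9/(4*(-4 + E**2)))
((0*z(f(6, 3*(-3))))*1)*N(-269, -244) = ((0*(3*(-7 + (3*6)**2)/(4*(-4 + (3*6)**2))))*1)*(-244)**2 = ((0*(3*(-7 + 18**2)/(4*(-4 + 18**2))))*1)*59536 = ((0*(3*(-7 + 324)/(4*(-4 + 324))))*1)*59536 = ((0*((3/4)*317/320))*1)*59536 = ((0*((3/4)*(1/320)*317))*1)*59536 = ((0*(951/1280))*1)*59536 = (0*1)*59536 = 0*59536 = 0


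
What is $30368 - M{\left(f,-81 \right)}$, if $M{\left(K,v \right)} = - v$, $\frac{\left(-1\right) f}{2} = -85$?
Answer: $30287$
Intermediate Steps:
$f = 170$ ($f = \left(-2\right) \left(-85\right) = 170$)
$30368 - M{\left(f,-81 \right)} = 30368 - \left(-1\right) \left(-81\right) = 30368 - 81 = 30287$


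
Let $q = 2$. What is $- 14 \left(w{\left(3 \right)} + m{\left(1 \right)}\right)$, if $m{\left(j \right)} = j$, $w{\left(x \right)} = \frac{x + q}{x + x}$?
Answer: $- \frac{77}{3} \approx -25.667$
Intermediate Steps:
$w{\left(x \right)} = \frac{2 + x}{2 x}$ ($w{\left(x \right)} = \frac{x + 2}{x + x} = \frac{2 + x}{2 x}$)
$- 14 \left(w{\left(3 \right)} + m{\left(1 \right)}\right) = - 14 \left(\frac{2 + 3}{2 \cdot 3} + 1\right) = - 14 \left(\frac{1}{2} \cdot \frac{1}{3} \cdot 5 + 1\right) = - 14 \left(\frac{5}{6} + 1\right) = \left(-14\right) \frac{11}{6} = - \frac{77}{3}$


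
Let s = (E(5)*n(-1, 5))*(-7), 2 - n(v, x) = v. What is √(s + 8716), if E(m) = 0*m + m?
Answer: √8611 ≈ 92.795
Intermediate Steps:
E(m) = m (E(m) = 0 + m = m)
n(v, x) = 2 - v
s = -105 (s = (5*(2 - 1*(-1)))*(-7) = (5*(2 + 1))*(-7) = (5*3)*(-7) = 15*(-7) = -105)
√(s + 8716) = √(-105 + 8716) = √8611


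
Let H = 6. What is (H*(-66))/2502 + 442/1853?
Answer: 1216/15151 ≈ 0.080259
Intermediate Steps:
(H*(-66))/2502 + 442/1853 = (6*(-66))/2502 + 442/1853 = -396*1/2502 + 442*(1/1853) = -22/139 + 26/109 = 1216/15151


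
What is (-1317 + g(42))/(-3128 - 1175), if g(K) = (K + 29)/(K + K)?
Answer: 110557/361452 ≈ 0.30587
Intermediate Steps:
g(K) = (29 + K)/(2*K) (g(K) = (29 + K)/((2*K)) = (29 + K)*(1/(2*K)) = (29 + K)/(2*K))
(-1317 + g(42))/(-3128 - 1175) = (-1317 + (½)*(29 + 42)/42)/(-3128 - 1175) = (-1317 + (½)*(1/42)*71)/(-4303) = (-1317 + 71/84)*(-1/4303) = -110557/84*(-1/4303) = 110557/361452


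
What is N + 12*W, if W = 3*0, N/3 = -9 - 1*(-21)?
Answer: 36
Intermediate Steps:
N = 36 (N = 3*(-9 - 1*(-21)) = 3*(-9 + 21) = 3*12 = 36)
W = 0
N + 12*W = 36 + 12*0 = 36 + 0 = 36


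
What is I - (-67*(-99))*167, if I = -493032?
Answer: -1600743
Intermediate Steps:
I - (-67*(-99))*167 = -493032 - (-67*(-99))*167 = -493032 - 6633*167 = -493032 - 1*1107711 = -493032 - 1107711 = -1600743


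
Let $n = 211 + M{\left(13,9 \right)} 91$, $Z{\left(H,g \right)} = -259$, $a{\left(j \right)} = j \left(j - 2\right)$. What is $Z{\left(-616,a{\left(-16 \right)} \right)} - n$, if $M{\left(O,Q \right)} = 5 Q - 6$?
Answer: $-4019$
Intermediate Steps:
$M{\left(O,Q \right)} = -6 + 5 Q$
$a{\left(j \right)} = j \left(-2 + j\right)$
$n = 3760$ ($n = 211 + \left(-6 + 5 \cdot 9\right) 91 = 211 + \left(-6 + 45\right) 91 = 211 + 39 \cdot 91 = 211 + 3549 = 3760$)
$Z{\left(-616,a{\left(-16 \right)} \right)} - n = -259 - 3760 = -4019$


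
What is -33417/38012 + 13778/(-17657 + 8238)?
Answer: -838484059/358035028 ≈ -2.3419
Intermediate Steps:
-33417/38012 + 13778/(-17657 + 8238) = -33417*1/38012 + 13778/(-9419) = -33417/38012 + 13778*(-1/9419) = -33417/38012 - 13778/9419 = -838484059/358035028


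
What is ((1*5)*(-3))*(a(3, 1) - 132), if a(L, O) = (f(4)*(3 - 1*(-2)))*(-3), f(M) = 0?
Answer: 1980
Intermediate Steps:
a(L, O) = 0 (a(L, O) = (0*(3 - 1*(-2)))*(-3) = (0*(3 + 2))*(-3) = (0*5)*(-3) = 0*(-3) = 0)
((1*5)*(-3))*(a(3, 1) - 132) = ((1*5)*(-3))*(0 - 132) = (5*(-3))*(-132) = -15*(-132) = 1980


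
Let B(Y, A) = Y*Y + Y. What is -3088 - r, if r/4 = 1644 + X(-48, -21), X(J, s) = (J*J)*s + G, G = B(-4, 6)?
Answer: 183824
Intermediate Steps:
B(Y, A) = Y + Y² (B(Y, A) = Y² + Y = Y + Y²)
G = 12 (G = -4*(1 - 4) = -4*(-3) = 12)
X(J, s) = 12 + s*J² (X(J, s) = (J*J)*s + 12 = J²*s + 12 = s*J² + 12 = 12 + s*J²)
r = -186912 (r = 4*(1644 + (12 - 21*(-48)²)) = 4*(1644 + (12 - 21*2304)) = 4*(1644 + (12 - 48384)) = 4*(1644 - 48372) = 4*(-46728) = -186912)
-3088 - r = -3088 - 1*(-186912) = -3088 + 186912 = 183824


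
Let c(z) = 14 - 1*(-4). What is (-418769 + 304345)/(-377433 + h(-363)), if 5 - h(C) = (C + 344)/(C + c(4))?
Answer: 39476280/130212679 ≈ 0.30317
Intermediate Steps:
c(z) = 18 (c(z) = 14 + 4 = 18)
h(C) = 5 - (344 + C)/(18 + C) (h(C) = 5 - (C + 344)/(C + 18) = 5 - (344 + C)/(18 + C))
(-418769 + 304345)/(-377433 + h(-363)) = (-418769 + 304345)/(-377433 + 2*(-127 + 2*(-363))/(18 - 363)) = -114424/(-377433 + 2*(-127 - 726)/(-345)) = -114424/(-377433 + 2*(-1/345)*(-853)) = -114424/(-377433 + 1706/345) = -114424/(-130212679/345) = -114424*(-345/130212679) = 39476280/130212679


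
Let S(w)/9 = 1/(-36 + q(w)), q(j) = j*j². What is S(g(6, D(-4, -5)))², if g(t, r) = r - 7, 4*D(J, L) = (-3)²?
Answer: 331776/83960569 ≈ 0.0039516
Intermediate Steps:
D(J, L) = 9/4 (D(J, L) = (¼)*(-3)² = (¼)*9 = 9/4)
q(j) = j³
g(t, r) = -7 + r
S(w) = 9/(-36 + w³)
S(g(6, D(-4, -5)))² = (9/(-36 + (-7 + 9/4)³))² = (9/(-36 + (-19/4)³))² = (9/(-36 - 6859/64))² = (9/(-9163/64))² = (9*(-64/9163))² = (-576/9163)² = 331776/83960569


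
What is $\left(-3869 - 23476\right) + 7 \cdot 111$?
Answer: $-26568$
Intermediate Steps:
$\left(-3869 - 23476\right) + 7 \cdot 111 = -27345 + 777 = -26568$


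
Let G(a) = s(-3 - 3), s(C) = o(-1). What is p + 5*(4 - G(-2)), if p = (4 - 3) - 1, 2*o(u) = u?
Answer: 45/2 ≈ 22.500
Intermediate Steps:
o(u) = u/2
s(C) = -½ (s(C) = (½)*(-1) = -½)
G(a) = -½
p = 0 (p = 1 - 1 = 0)
p + 5*(4 - G(-2)) = 0 + 5*(4 - 1*(-½)) = 0 + 5*(4 + ½) = 0 + 5*(9/2) = 0 + 45/2 = 45/2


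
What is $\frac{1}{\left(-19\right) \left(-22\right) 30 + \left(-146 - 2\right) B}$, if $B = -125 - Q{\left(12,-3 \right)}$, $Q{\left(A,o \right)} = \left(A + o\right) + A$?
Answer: $\frac{1}{34148} \approx 2.9284 \cdot 10^{-5}$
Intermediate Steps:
$Q{\left(A,o \right)} = o + 2 A$
$B = -146$ ($B = -125 - \left(-3 + 2 \cdot 12\right) = -125 - \left(-3 + 24\right) = -125 - 21 = -146$)
$\frac{1}{\left(-19\right) \left(-22\right) 30 + \left(-146 - 2\right) B} = \frac{1}{\left(-19\right) \left(-22\right) 30 + \left(-146 - 2\right) \left(-146\right)} = \frac{1}{418 \cdot 30 + \left(-146 - 2\right) \left(-146\right)} = \frac{1}{12540 - -21608} = \frac{1}{12540 + 21608} = \frac{1}{34148}$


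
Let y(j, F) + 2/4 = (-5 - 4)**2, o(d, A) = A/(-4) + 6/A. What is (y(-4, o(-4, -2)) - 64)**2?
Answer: 1089/4 ≈ 272.25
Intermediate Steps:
o(d, A) = 6/A - A/4 (o(d, A) = A*(-1/4) + 6/A = -A/4 + 6/A = 6/A - A/4)
y(j, F) = 161/2 (y(j, F) = -1/2 + (-5 - 4)**2 = -1/2 + (-9)**2 = -1/2 + 81 = 161/2)
(y(-4, o(-4, -2)) - 64)**2 = (161/2 - 64)**2 = (33/2)**2 = 1089/4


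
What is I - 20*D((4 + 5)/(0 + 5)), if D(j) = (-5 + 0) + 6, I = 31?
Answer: 11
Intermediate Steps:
D(j) = 1 (D(j) = -5 + 6 = 1)
I - 20*D((4 + 5)/(0 + 5)) = 31 - 20*1 = 31 - 20 = 11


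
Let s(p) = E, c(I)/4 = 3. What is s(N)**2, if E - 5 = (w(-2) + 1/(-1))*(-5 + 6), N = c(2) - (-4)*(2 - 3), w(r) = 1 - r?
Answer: 49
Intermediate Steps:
c(I) = 12 (c(I) = 4*3 = 12)
N = 8 (N = 12 - (-4)*(2 - 3) = 12 - (-4)*(-1) = 12 - 1*4 = 12 - 4 = 8)
E = 7 (E = 5 + ((1 - 1*(-2)) + 1/(-1))*(-5 + 6) = 5 + ((1 + 2) - 1)*1 = 5 + (3 - 1)*1 = 5 + 2*1 = 5 + 2 = 7)
s(p) = 7
s(N)**2 = 7**2 = 49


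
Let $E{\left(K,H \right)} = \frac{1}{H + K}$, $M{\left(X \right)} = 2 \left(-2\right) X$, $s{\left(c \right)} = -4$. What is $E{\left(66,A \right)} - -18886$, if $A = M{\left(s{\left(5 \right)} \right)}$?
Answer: $\frac{1548653}{82} \approx 18886.0$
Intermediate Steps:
$M{\left(X \right)} = - 4 X$
$A = 16$ ($A = \left(-4\right) \left(-4\right) = 16$)
$E{\left(66,A \right)} - -18886 = \frac{1}{16 + 66} - -18886 = \frac{1}{82} + \left(-4734 + 23620\right) = \frac{1}{82} + 18886 = \frac{1548653}{82}$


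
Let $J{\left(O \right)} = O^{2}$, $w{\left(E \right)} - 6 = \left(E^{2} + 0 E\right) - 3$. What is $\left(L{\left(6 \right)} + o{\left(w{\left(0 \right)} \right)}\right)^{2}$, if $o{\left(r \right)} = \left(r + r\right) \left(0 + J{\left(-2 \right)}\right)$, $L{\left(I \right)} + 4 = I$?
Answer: $676$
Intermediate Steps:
$w{\left(E \right)} = 3 + E^{2}$ ($w{\left(E \right)} = 6 + \left(\left(E^{2} + 0 E\right) - 3\right) = 6 + \left(\left(E^{2} + 0\right) - 3\right) = 6 + \left(E^{2} - 3\right) = 6 + \left(-3 + E^{2}\right) = 3 + E^{2}$)
$L{\left(I \right)} = -4 + I$
$o{\left(r \right)} = 8 r$ ($o{\left(r \right)} = \left(r + r\right) \left(0 + \left(-2\right)^{2}\right) = 2 r \left(0 + 4\right) = 2 r 4 = 8 r$)
$\left(L{\left(6 \right)} + o{\left(w{\left(0 \right)} \right)}\right)^{2} = \left(\left(-4 + 6\right) + 8 \left(3 + 0^{2}\right)\right)^{2} = \left(2 + 8 \left(3 + 0\right)\right)^{2} = \left(2 + 8 \cdot 3\right)^{2} = \left(2 + 24\right)^{2} = 26^{2} = 676$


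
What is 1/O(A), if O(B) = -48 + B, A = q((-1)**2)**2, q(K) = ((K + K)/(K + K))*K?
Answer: -1/47 ≈ -0.021277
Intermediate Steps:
q(K) = K (q(K) = ((2*K)/((2*K)))*K = ((2*K)*(1/(2*K)))*K = 1*K = K)
A = 1 (A = ((-1)**2)**2 = 1**2 = 1)
1/O(A) = 1/(-48 + 1) = 1/(-47) = -1/47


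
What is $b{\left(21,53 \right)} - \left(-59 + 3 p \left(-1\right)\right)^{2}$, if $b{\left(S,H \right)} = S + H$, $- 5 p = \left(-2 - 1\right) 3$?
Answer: $- \frac{101834}{25} \approx -4073.4$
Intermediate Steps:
$p = \frac{9}{5}$ ($p = - \frac{\left(-2 - 1\right) 3}{5} = - \frac{\left(-3\right) 3}{5} = \left(- \frac{1}{5}\right) \left(-9\right) = \frac{9}{5} \approx 1.8$)
$b{\left(S,H \right)} = H + S$
$b{\left(21,53 \right)} - \left(-59 + 3 p \left(-1\right)\right)^{2} = \left(53 + 21\right) - \left(-59 + 3 \cdot \frac{9}{5} \left(-1\right)\right)^{2} = 74 - \left(-59 + \frac{27}{5} \left(-1\right)\right)^{2} = 74 - \left(-59 - \frac{27}{5}\right)^{2} = 74 - \left(- \frac{322}{5}\right)^{2} = 74 - \frac{103684}{25} = - \frac{101834}{25}$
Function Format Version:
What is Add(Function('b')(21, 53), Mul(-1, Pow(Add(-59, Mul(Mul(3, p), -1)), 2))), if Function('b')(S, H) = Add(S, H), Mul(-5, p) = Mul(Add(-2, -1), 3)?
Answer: Rational(-101834, 25) ≈ -4073.4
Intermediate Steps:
p = Rational(9, 5) (p = Mul(Rational(-1, 5), Mul(Add(-2, -1), 3)) = Mul(Rational(-1, 5), Mul(-3, 3)) = Mul(Rational(-1, 5), -9) = Rational(9, 5) ≈ 1.8000)
Function('b')(S, H) = Add(H, S)
Add(Function('b')(21, 53), Mul(-1, Pow(Add(-59, Mul(Mul(3, p), -1)), 2))) = Add(Add(53, 21), Mul(-1, Pow(Add(-59, Mul(Mul(3, Rational(9, 5)), -1)), 2))) = Add(74, Mul(-1, Pow(Add(-59, Mul(Rational(27, 5), -1)), 2))) = Add(74, Mul(-1, Pow(Add(-59, Rational(-27, 5)), 2))) = Add(74, Mul(-1, Pow(Rational(-322, 5), 2))) = Add(74, Mul(-1, Rational(103684, 25))) = Add(74, Rational(-103684, 25)) = Rational(-101834, 25)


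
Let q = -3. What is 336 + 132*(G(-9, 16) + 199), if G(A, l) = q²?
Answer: 27792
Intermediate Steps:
G(A, l) = 9 (G(A, l) = (-3)² = 9)
336 + 132*(G(-9, 16) + 199) = 336 + 132*(9 + 199) = 336 + 132*208 = 336 + 27456 = 27792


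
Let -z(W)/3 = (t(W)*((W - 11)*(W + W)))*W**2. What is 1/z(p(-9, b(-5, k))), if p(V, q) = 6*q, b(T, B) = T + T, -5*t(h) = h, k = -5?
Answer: -1/1104192000 ≈ -9.0564e-10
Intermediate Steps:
t(h) = -h/5
b(T, B) = 2*T
z(W) = 6*W**4*(-11 + W)/5 (z(W) = -3*(-W/5)*((W - 11)*(W + W))*W**2 = -3*(-W/5)*((-11 + W)*(2*W))*W**2 = -3*(-W/5)*(2*W*(-11 + W))*W**2 = -3*(-2*W**2*(-11 + W)/5)*W**2 = -(-6)*W**4*(-11 + W)/5 = 6*W**4*(-11 + W)/5)
1/z(p(-9, b(-5, k))) = 1/(6*(6*(2*(-5)))**4*(-11 + 6*(2*(-5)))/5) = 1/(6*(6*(-10))**4*(-11 + 6*(-10))/5) = 1/((6/5)*(-60)**4*(-11 - 60)) = 1/((6/5)*12960000*(-71)) = 1/(-1104192000) = -1/1104192000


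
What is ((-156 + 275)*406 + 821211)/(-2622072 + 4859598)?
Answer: 869525/2237526 ≈ 0.38861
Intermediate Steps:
((-156 + 275)*406 + 821211)/(-2622072 + 4859598) = (119*406 + 821211)/2237526 = (48314 + 821211)*(1/2237526) = 869525*(1/2237526) = 869525/2237526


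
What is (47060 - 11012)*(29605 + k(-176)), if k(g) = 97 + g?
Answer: 1064353248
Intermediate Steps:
(47060 - 11012)*(29605 + k(-176)) = (47060 - 11012)*(29605 + (97 - 176)) = 36048*(29605 - 79) = 36048*29526 = 1064353248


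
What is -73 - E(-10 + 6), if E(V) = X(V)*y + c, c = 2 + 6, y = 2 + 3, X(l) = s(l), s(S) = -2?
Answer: -71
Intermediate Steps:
X(l) = -2
y = 5
c = 8
E(V) = -2 (E(V) = -2*5 + 8 = -10 + 8 = -2)
-73 - E(-10 + 6) = -73 - 1*(-2) = -73 + 2 = -71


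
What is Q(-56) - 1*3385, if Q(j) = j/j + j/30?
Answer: -50788/15 ≈ -3385.9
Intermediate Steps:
Q(j) = 1 + j/30 (Q(j) = 1 + j*(1/30) = 1 + j/30)
Q(-56) - 1*3385 = (1 + (1/30)*(-56)) - 1*3385 = (1 - 28/15) - 3385 = -13/15 - 3385 = -50788/15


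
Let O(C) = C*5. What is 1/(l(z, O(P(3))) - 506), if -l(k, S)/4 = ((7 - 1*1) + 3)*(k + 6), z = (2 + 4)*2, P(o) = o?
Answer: -1/1154 ≈ -0.00086655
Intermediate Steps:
O(C) = 5*C
z = 12 (z = 6*2 = 12)
l(k, S) = -216 - 36*k (l(k, S) = -4*((7 - 1*1) + 3)*(k + 6) = -4*((7 - 1) + 3)*(6 + k) = -4*(6 + 3)*(6 + k) = -36*(6 + k) = -4*(54 + 9*k) = -216 - 36*k)
1/(l(z, O(P(3))) - 506) = 1/((-216 - 36*12) - 506) = 1/((-216 - 432) - 506) = 1/(-648 - 506) = 1/(-1154) = -1/1154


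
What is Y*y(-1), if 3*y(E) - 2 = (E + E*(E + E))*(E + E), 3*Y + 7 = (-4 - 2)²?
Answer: 0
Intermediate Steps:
Y = 29/3 (Y = -7/3 + (-4 - 2)²/3 = -7/3 + (⅓)*(-6)² = -7/3 + (⅓)*36 = -7/3 + 12 = 29/3 ≈ 9.6667)
y(E) = ⅔ + 2*E*(E + 2*E²)/3 (y(E) = ⅔ + ((E + E*(E + E))*(E + E))/3 = ⅔ + ((E + E*(2*E))*(2*E))/3 = ⅔ + ((E + 2*E²)*(2*E))/3 = ⅔ + (2*E*(E + 2*E²))/3 = ⅔ + 2*E*(E + 2*E²)/3)
Y*y(-1) = 29*(⅔ + (⅔)*(-1)² + (4/3)*(-1)³)/3 = 29*(⅔ + (⅔)*1 + (4/3)*(-1))/3 = 29*(⅔ + ⅔ - 4/3)/3 = (29/3)*0 = 0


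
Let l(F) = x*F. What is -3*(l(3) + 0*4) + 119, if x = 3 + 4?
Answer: 56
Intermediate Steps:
x = 7
l(F) = 7*F
-3*(l(3) + 0*4) + 119 = -3*(7*3 + 0*4) + 119 = -3*(21 + 0) + 119 = -3*21 + 119 = -63 + 119 = 56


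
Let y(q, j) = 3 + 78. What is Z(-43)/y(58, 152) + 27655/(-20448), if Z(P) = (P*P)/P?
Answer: -346591/184032 ≈ -1.8833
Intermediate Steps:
y(q, j) = 81
Z(P) = P (Z(P) = P²/P = P)
Z(-43)/y(58, 152) + 27655/(-20448) = -43/81 + 27655/(-20448) = -43*1/81 + 27655*(-1/20448) = -43/81 - 27655/20448 = -346591/184032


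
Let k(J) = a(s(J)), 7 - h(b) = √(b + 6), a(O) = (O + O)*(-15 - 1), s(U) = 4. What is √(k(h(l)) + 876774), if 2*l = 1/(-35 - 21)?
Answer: √876646 ≈ 936.29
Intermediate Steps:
l = -1/112 (l = 1/(2*(-35 - 21)) = (½)/(-56) = (½)*(-1/56) = -1/112 ≈ -0.0089286)
a(O) = -32*O (a(O) = (2*O)*(-16) = -32*O)
h(b) = 7 - √(6 + b) (h(b) = 7 - √(b + 6) = 7 - √(6 + b))
k(J) = -128 (k(J) = -32*4 = -128)
√(k(h(l)) + 876774) = √(-128 + 876774) = √876646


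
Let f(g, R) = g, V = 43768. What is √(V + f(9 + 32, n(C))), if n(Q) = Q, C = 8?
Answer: √43809 ≈ 209.31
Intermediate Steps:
√(V + f(9 + 32, n(C))) = √(43768 + (9 + 32)) = √(43768 + 41) = √43809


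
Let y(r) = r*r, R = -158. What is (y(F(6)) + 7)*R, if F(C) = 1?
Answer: -1264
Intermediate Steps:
y(r) = r**2
(y(F(6)) + 7)*R = (1**2 + 7)*(-158) = (1 + 7)*(-158) = 8*(-158) = -1264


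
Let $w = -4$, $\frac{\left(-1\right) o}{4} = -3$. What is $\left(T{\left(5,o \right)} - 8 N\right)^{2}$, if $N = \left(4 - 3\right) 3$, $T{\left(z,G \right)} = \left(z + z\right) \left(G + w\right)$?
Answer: $3136$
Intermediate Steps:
$o = 12$ ($o = \left(-4\right) \left(-3\right) = 12$)
$T{\left(z,G \right)} = 2 z \left(-4 + G\right)$ ($T{\left(z,G \right)} = \left(z + z\right) \left(G - 4\right) = 2 z \left(-4 + G\right)$)
$N = 3$ ($N = 1 \cdot 3 = 3$)
$\left(T{\left(5,o \right)} - 8 N\right)^{2} = \left(2 \cdot 5 \left(-4 + 12\right) - 24\right)^{2} = \left(2 \cdot 5 \cdot 8 - 24\right)^{2} = \left(80 - 24\right)^{2} = 56^{2} = 3136$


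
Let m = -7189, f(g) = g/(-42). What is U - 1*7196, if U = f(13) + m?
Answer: -604183/42 ≈ -14385.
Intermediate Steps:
f(g) = -g/42 (f(g) = g*(-1/42) = -g/42)
U = -301951/42 (U = -1/42*13 - 7189 = -13/42 - 7189 = -301951/42 ≈ -7189.3)
U - 1*7196 = -301951/42 - 1*7196 = -301951/42 - 7196 = -604183/42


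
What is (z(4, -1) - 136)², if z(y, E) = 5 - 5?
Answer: 18496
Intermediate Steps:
z(y, E) = 0
(z(4, -1) - 136)² = (0 - 136)² = (-136)² = 18496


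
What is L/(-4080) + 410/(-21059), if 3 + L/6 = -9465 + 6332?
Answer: 8220278/1790015 ≈ 4.5923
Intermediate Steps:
L = -18816 (L = -18 + 6*(-9465 + 6332) = -18 + 6*(-3133) = -18 - 18798 = -18816)
L/(-4080) + 410/(-21059) = -18816/(-4080) + 410/(-21059) = -18816*(-1/4080) + 410*(-1/21059) = 392/85 - 410/21059 = 8220278/1790015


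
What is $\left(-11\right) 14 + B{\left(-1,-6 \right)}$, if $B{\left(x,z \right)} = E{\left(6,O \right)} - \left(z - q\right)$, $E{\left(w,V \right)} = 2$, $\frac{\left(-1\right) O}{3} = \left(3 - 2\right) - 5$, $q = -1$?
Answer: $-147$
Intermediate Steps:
$O = 12$ ($O = - 3 \left(\left(3 - 2\right) - 5\right) = - 3 \left(1 - 5\right) = \left(-3\right) \left(-4\right) = 12$)
$B{\left(x,z \right)} = 1 - z$ ($B{\left(x,z \right)} = 2 - \left(z - -1\right) = 2 - \left(z + 1\right) = 2 - \left(1 + z\right) = 1 - z$)
$\left(-11\right) 14 + B{\left(-1,-6 \right)} = \left(-11\right) 14 + \left(1 - -6\right) = -154 + \left(1 + 6\right) = -154 + 7 = -147$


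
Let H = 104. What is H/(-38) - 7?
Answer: -185/19 ≈ -9.7368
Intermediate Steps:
H/(-38) - 7 = 104/(-38) - 7 = 104*(-1/38) - 7 = -52/19 - 7 = -185/19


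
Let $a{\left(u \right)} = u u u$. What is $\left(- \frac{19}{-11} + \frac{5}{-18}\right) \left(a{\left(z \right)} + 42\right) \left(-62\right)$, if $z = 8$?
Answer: $- \frac{4928938}{99} \approx -49787.0$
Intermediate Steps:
$a{\left(u \right)} = u^{3}$ ($a{\left(u \right)} = u^{2} u = u^{3}$)
$\left(- \frac{19}{-11} + \frac{5}{-18}\right) \left(a{\left(z \right)} + 42\right) \left(-62\right) = \left(- \frac{19}{-11} + \frac{5}{-18}\right) \left(8^{3} + 42\right) \left(-62\right) = \left(\left(-19\right) \left(- \frac{1}{11}\right) + 5 \left(- \frac{1}{18}\right)\right) \left(512 + 42\right) \left(-62\right) = \left(\frac{19}{11} - \frac{5}{18}\right) 554 \left(-62\right) = \frac{287}{198} \cdot 554 \left(-62\right) = \frac{79499}{99} \left(-62\right) = - \frac{4928938}{99}$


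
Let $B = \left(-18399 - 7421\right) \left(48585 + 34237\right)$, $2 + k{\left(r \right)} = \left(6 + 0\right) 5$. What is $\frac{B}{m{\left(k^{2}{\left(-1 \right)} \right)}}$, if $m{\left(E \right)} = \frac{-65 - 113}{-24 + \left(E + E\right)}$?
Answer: $\frac{1650894238880}{89} \approx 1.8549 \cdot 10^{10}$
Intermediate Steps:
$k{\left(r \right)} = 28$ ($k{\left(r \right)} = -2 + \left(6 + 0\right) 5 = -2 + 6 \cdot 5 = -2 + 30 = 28$)
$m{\left(E \right)} = - \frac{178}{-24 + 2 E}$
$B = -2138464040$ ($B = \left(-25820\right) 82822 = -2138464040$)
$\frac{B}{m{\left(k^{2}{\left(-1 \right)} \right)}} = - \frac{2138464040}{\left(-89\right) \frac{1}{-12 + 28^{2}}} = - \frac{2138464040}{\left(-89\right) \frac{1}{-12 + 784}} = - \frac{2138464040}{\left(-89\right) \frac{1}{772}} = - \frac{2138464040}{- \frac{89}{772}} = \left(-2138464040\right) \left(- \frac{772}{89}\right) = \frac{1650894238880}{89}$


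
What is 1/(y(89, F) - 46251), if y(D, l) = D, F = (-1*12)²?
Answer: -1/46162 ≈ -2.1663e-5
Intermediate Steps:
F = 144 (F = (-12)² = 144)
1/(y(89, F) - 46251) = 1/(89 - 46251) = 1/(-46162) = -1/46162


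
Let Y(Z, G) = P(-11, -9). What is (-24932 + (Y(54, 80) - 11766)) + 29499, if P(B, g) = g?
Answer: -7208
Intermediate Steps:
Y(Z, G) = -9
(-24932 + (Y(54, 80) - 11766)) + 29499 = (-24932 + (-9 - 11766)) + 29499 = (-24932 - 11775) + 29499 = -36707 + 29499 = -7208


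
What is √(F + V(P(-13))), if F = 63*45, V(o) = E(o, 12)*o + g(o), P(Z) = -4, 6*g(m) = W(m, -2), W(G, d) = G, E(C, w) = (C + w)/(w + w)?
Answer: √2833 ≈ 53.226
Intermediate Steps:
E(C, w) = (C + w)/(2*w) (E(C, w) = (C + w)/((2*w)) = (C + w)*(1/(2*w)) = (C + w)/(2*w))
g(m) = m/6
V(o) = o/6 + o*(½ + o/24) (V(o) = ((½)*(o + 12)/12)*o + o/6 = ((½)*(1/12)*(12 + o))*o + o/6 = (½ + o/24)*o + o/6 = o*(½ + o/24) + o/6 = o/6 + o*(½ + o/24))
F = 2835
√(F + V(P(-13))) = √(2835 + (1/24)*(-4)*(16 - 4)) = √(2835 + (1/24)*(-4)*12) = √(2835 - 2) = √2833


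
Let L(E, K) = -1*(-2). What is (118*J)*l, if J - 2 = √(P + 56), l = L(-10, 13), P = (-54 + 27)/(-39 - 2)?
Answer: 472 + 236*√95243/41 ≈ 2248.4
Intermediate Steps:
L(E, K) = 2
P = 27/41 (P = -27/(-41) = -27*(-1/41) = 27/41 ≈ 0.65854)
l = 2
J = 2 + √95243/41 (J = 2 + √(27/41 + 56) = 2 + √(2323/41) = 2 + √95243/41 ≈ 9.5272)
(118*J)*l = (118*(2 + √95243/41))*2 = (236 + 118*√95243/41)*2 = 472 + 236*√95243/41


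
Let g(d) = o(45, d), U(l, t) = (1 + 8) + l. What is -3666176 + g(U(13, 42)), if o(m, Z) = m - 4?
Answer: -3666135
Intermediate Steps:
o(m, Z) = -4 + m
U(l, t) = 9 + l
g(d) = 41 (g(d) = -4 + 45 = 41)
-3666176 + g(U(13, 42)) = -3666176 + 41 = -3666135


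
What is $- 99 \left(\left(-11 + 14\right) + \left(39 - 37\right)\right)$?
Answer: $-495$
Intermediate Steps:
$- 99 \left(\left(-11 + 14\right) + \left(39 - 37\right)\right) = - 99 \left(3 + 2\right) = \left(-99\right) 5 = -495$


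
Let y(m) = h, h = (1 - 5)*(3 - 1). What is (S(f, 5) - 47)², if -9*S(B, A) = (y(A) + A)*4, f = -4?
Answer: 18769/9 ≈ 2085.4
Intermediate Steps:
h = -8 (h = -4*2 = -8)
y(m) = -8
S(B, A) = 32/9 - 4*A/9 (S(B, A) = -(-8 + A)*4/9 = -(-32 + 4*A)/9 = 32/9 - 4*A/9)
(S(f, 5) - 47)² = ((32/9 - 4/9*5) - 47)² = ((32/9 - 20/9) - 47)² = (4/3 - 47)² = (-137/3)² = 18769/9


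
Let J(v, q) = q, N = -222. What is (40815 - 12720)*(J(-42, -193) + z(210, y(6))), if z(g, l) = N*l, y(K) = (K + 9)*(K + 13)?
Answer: -1782992985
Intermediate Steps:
y(K) = (9 + K)*(13 + K)
z(g, l) = -222*l
(40815 - 12720)*(J(-42, -193) + z(210, y(6))) = (40815 - 12720)*(-193 - 222*(117 + 6² + 22*6)) = 28095*(-193 - 222*(117 + 36 + 132)) = 28095*(-193 - 222*285) = 28095*(-193 - 63270) = 28095*(-63463) = -1782992985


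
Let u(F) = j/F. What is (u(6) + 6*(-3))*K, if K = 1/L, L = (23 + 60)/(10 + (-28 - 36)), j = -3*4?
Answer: 1080/83 ≈ 13.012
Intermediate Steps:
j = -12
L = -83/54 (L = 83/(10 - 64) = 83/(-54) = 83*(-1/54) = -83/54 ≈ -1.5370)
u(F) = -12/F
K = -54/83 (K = 1/(-83/54) = -54/83 ≈ -0.65060)
(u(6) + 6*(-3))*K = (-12/6 + 6*(-3))*(-54/83) = (-12*⅙ - 18)*(-54/83) = (-2 - 18)*(-54/83) = -20*(-54/83) = 1080/83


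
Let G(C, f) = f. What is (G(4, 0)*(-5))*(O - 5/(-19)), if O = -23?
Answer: 0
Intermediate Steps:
(G(4, 0)*(-5))*(O - 5/(-19)) = (0*(-5))*(-23 - 5/(-19)) = 0*(-23 - 5*(-1/19)) = 0*(-23 + 5/19) = 0*(-432/19) = 0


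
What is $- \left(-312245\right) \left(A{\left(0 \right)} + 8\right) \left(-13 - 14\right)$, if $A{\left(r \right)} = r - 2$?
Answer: $-50583690$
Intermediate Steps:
$A{\left(r \right)} = -2 + r$
$- \left(-312245\right) \left(A{\left(0 \right)} + 8\right) \left(-13 - 14\right) = - \left(-312245\right) \left(\left(-2 + 0\right) + 8\right) \left(-13 - 14\right) = - \left(-312245\right) \left(-2 + 8\right) \left(-27\right) = - \left(-312245\right) 6 \left(-27\right) = - \left(-312245\right) \left(-162\right) = \left(-1\right) 50583690 = -50583690$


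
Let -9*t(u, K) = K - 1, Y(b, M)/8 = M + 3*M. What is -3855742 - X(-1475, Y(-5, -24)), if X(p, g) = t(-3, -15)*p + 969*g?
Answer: -27980350/9 ≈ -3.1089e+6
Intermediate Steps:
Y(b, M) = 32*M (Y(b, M) = 8*(M + 3*M) = 8*(4*M) = 32*M)
t(u, K) = ⅑ - K/9 (t(u, K) = -(K - 1)/9 = -(-1 + K)/9 = ⅑ - K/9)
X(p, g) = 969*g + 16*p/9 (X(p, g) = (⅑ - ⅑*(-15))*p + 969*g = (⅑ + 5/3)*p + 969*g = 16*p/9 + 969*g = 969*g + 16*p/9)
-3855742 - X(-1475, Y(-5, -24)) = -3855742 - (969*(32*(-24)) + (16/9)*(-1475)) = -3855742 - (969*(-768) - 23600/9) = -3855742 - (-744192 - 23600/9) = -3855742 - 1*(-6721328/9) = -3855742 + 6721328/9 = -27980350/9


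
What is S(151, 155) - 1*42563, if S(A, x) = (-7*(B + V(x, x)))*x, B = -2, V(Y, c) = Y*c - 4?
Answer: -26103178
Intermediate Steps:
V(Y, c) = -4 + Y*c
S(A, x) = x*(42 - 7*x**2) (S(A, x) = (-7*(-2 + (-4 + x*x)))*x = (-7*(-2 + (-4 + x**2)))*x = (-7*(-6 + x**2))*x = (42 - 7*x**2)*x = x*(42 - 7*x**2))
S(151, 155) - 1*42563 = 7*155*(6 - 1*155**2) - 1*42563 = 7*155*(6 - 1*24025) - 42563 = 7*155*(6 - 24025) - 42563 = 7*155*(-24019) - 42563 = -26060615 - 42563 = -26103178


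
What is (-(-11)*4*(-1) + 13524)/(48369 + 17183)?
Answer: 1685/8194 ≈ 0.20564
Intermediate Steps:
(-(-11)*4*(-1) + 13524)/(48369 + 17183) = (-11*(-4)*(-1) + 13524)/65552 = (44*(-1) + 13524)*(1/65552) = (-44 + 13524)*(1/65552) = 13480*(1/65552) = 1685/8194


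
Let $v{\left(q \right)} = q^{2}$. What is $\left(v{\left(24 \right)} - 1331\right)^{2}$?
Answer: $570025$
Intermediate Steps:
$\left(v{\left(24 \right)} - 1331\right)^{2} = \left(24^{2} - 1331\right)^{2} = \left(576 - 1331\right)^{2} = \left(-755\right)^{2} = 570025$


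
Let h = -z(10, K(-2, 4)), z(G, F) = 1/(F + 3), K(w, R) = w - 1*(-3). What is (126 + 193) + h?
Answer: 1275/4 ≈ 318.75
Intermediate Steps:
K(w, R) = 3 + w (K(w, R) = w + 3 = 3 + w)
z(G, F) = 1/(3 + F)
h = -¼ (h = -1/(3 + (3 - 2)) = -1/(3 + 1) = -1/4 = -1*¼ = -¼ ≈ -0.25000)
(126 + 193) + h = (126 + 193) - ¼ = 319 - ¼ = 1275/4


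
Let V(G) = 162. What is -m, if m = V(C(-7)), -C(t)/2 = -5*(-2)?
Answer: -162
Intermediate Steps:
C(t) = -20 (C(t) = -(-10)*(-2) = -2*10 = -20)
m = 162
-m = -1*162 = -162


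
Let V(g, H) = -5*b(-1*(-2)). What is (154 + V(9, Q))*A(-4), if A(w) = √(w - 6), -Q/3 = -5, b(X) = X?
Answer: 144*I*√10 ≈ 455.37*I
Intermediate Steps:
Q = 15 (Q = -3*(-5) = 15)
V(g, H) = -10 (V(g, H) = -(-5)*(-2) = -5*2 = -10)
A(w) = √(-6 + w)
(154 + V(9, Q))*A(-4) = (154 - 10)*√(-6 - 4) = 144*√(-10) = 144*(I*√10) = 144*I*√10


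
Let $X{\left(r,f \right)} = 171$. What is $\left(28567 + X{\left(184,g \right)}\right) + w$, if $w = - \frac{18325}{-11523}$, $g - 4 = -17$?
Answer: $\frac{331166299}{11523} \approx 28740.0$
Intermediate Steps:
$g = -13$ ($g = 4 - 17 = -13$)
$w = \frac{18325}{11523}$ ($w = \left(-18325\right) \left(- \frac{1}{11523}\right) = \frac{18325}{11523} \approx 1.5903$)
$\left(28567 + X{\left(184,g \right)}\right) + w = \left(28567 + 171\right) + \frac{18325}{11523} = 28738 + \frac{18325}{11523} = \frac{331166299}{11523}$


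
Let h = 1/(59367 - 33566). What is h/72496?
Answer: 1/1870469296 ≈ 5.3462e-10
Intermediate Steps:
h = 1/25801 ≈ 3.8758e-5
h/72496 = (1/25801)/72496 = (1/25801)*(1/72496) = 1/1870469296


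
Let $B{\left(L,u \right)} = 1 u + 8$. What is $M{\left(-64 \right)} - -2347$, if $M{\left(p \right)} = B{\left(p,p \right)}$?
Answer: $2291$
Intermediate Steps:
$B{\left(L,u \right)} = 8 + u$ ($B{\left(L,u \right)} = u + 8 = 8 + u$)
$M{\left(p \right)} = 8 + p$
$M{\left(-64 \right)} - -2347 = \left(8 - 64\right) - -2347 = -56 + 2347 = 2291$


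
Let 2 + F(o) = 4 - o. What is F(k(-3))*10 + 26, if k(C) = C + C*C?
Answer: -14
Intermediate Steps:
k(C) = C + C²
F(o) = 2 - o (F(o) = -2 + (4 - o) = 2 - o)
F(k(-3))*10 + 26 = (2 - (-3)*(1 - 3))*10 + 26 = (2 - (-3)*(-2))*10 + 26 = (2 - 1*6)*10 + 26 = (2 - 6)*10 + 26 = -4*10 + 26 = -40 + 26 = -14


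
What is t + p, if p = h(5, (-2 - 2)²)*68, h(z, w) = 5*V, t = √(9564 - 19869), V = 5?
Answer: 1700 + 3*I*√1145 ≈ 1700.0 + 101.51*I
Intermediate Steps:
t = 3*I*√1145 (t = √(-10305) = 3*I*√1145 ≈ 101.51*I)
h(z, w) = 25 (h(z, w) = 5*5 = 25)
p = 1700 (p = 25*68 = 1700)
t + p = 3*I*√1145 + 1700 = 1700 + 3*I*√1145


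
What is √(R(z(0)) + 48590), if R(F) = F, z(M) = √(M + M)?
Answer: √48590 ≈ 220.43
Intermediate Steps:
z(M) = √2*√M (z(M) = √(2*M) = √2*√M)
√(R(z(0)) + 48590) = √(√2*√0 + 48590) = √(√2*0 + 48590) = √(0 + 48590) = √48590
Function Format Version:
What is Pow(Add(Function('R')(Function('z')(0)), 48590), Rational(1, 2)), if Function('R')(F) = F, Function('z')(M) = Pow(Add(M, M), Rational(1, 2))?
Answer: Pow(48590, Rational(1, 2)) ≈ 220.43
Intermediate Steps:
Function('z')(M) = Mul(Pow(2, Rational(1, 2)), Pow(M, Rational(1, 2))) (Function('z')(M) = Pow(Mul(2, M), Rational(1, 2)) = Mul(Pow(2, Rational(1, 2)), Pow(M, Rational(1, 2))))
Pow(Add(Function('R')(Function('z')(0)), 48590), Rational(1, 2)) = Pow(Add(Mul(Pow(2, Rational(1, 2)), Pow(0, Rational(1, 2))), 48590), Rational(1, 2)) = Pow(Add(Mul(Pow(2, Rational(1, 2)), 0), 48590), Rational(1, 2)) = Pow(Add(0, 48590), Rational(1, 2)) = Pow(48590, Rational(1, 2))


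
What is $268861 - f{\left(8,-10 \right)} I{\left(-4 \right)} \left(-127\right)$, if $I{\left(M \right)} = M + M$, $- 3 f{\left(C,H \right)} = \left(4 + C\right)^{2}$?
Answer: $317629$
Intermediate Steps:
$f{\left(C,H \right)} = - \frac{\left(4 + C\right)^{2}}{3}$
$I{\left(M \right)} = 2 M$
$268861 - f{\left(8,-10 \right)} I{\left(-4 \right)} \left(-127\right) = 268861 - - \frac{\left(4 + 8\right)^{2}}{3} \cdot 2 \left(-4\right) \left(-127\right) = 268861 - - \frac{12^{2}}{3} \left(-8\right) \left(-127\right) = 268861 - \left(- \frac{1}{3}\right) 144 \left(-8\right) \left(-127\right) = 268861 - \left(-48\right) \left(-8\right) \left(-127\right) = 268861 - 384 \left(-127\right) = 268861 - -48768 = 268861 + 48768 = 317629$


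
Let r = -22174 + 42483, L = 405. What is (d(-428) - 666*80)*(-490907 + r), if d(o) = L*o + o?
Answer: 106848334704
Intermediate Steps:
r = 20309
d(o) = 406*o (d(o) = 405*o + o = 406*o)
(d(-428) - 666*80)*(-490907 + r) = (406*(-428) - 666*80)*(-490907 + 20309) = (-173768 - 53280)*(-470598) = -227048*(-470598) = 106848334704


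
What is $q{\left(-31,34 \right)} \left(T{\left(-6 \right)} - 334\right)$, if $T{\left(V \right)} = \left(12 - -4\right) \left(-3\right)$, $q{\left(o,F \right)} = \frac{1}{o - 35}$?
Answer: $\frac{191}{33} \approx 5.7879$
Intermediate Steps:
$q{\left(o,F \right)} = \frac{1}{-35 + o}$
$T{\left(V \right)} = -48$ ($T{\left(V \right)} = \left(12 + 4\right) \left(-3\right) = 16 \left(-3\right) = -48$)
$q{\left(-31,34 \right)} \left(T{\left(-6 \right)} - 334\right) = \frac{-48 - 334}{-35 - 31} = \frac{1}{-66} \left(-382\right) = \left(- \frac{1}{66}\right) \left(-382\right) = \frac{191}{33}$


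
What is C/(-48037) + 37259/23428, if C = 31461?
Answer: 1052742275/1125410836 ≈ 0.93543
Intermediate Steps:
C/(-48037) + 37259/23428 = 31461/(-48037) + 37259/23428 = 31461*(-1/48037) + 37259*(1/23428) = -31461/48037 + 37259/23428 = 1052742275/1125410836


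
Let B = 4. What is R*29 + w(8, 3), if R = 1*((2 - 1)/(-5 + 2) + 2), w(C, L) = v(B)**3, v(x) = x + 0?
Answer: 337/3 ≈ 112.33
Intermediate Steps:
v(x) = x
w(C, L) = 64 (w(C, L) = 4**3 = 64)
R = 5/3 (R = 1*(1/(-3) + 2) = 1*(1*(-1/3) + 2) = 1*(-1/3 + 2) = 1*(5/3) = 5/3 ≈ 1.6667)
R*29 + w(8, 3) = (5/3)*29 + 64 = 145/3 + 64 = 337/3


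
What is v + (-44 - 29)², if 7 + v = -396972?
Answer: -391650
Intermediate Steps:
v = -396979 (v = -7 - 396972 = -396979)
v + (-44 - 29)² = -396979 + (-44 - 29)² = -396979 + (-73)² = -396979 + 5329 = -391650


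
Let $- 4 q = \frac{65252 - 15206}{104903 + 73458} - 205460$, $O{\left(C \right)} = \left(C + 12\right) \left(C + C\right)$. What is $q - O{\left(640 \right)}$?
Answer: $- \frac{279382911813}{356722} \approx -7.832 \cdot 10^{5}$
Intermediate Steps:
$O{\left(C \right)} = 2 C \left(12 + C\right)$ ($O{\left(C \right)} = \left(12 + C\right) 2 C = 2 C \left(12 + C\right)$)
$q = \frac{18323000507}{356722}$ ($q = - \frac{\frac{65252 - 15206}{104903 + 73458} - 205460}{4} = - \frac{\frac{50046}{178361} - 205460}{4} = \left(- \frac{1}{4}\right) \left(- \frac{36646001014}{178361}\right) = \frac{18323000507}{356722} \approx 51365.0$)
$q - O{\left(640 \right)} = \frac{18323000507}{356722} - 2 \cdot 640 \left(12 + 640\right) = \frac{18323000507}{356722} - 2 \cdot 640 \cdot 652 = \frac{18323000507}{356722} - 834560 = - \frac{279382911813}{356722}$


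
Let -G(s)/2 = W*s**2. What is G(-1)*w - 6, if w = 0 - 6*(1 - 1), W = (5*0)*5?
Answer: -6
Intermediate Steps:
W = 0 (W = 0*5 = 0)
w = 0 (w = 0 - 6*0 = 0 - 2*0 = 0 + 0 = 0)
G(s) = 0 (G(s) = -0*s**2 = -2*0 = 0)
G(-1)*w - 6 = 0*0 - 6 = 0 - 6 = -6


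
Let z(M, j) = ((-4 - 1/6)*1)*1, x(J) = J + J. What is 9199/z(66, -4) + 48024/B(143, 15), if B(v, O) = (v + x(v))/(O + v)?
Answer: 55338858/3575 ≈ 15479.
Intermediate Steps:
x(J) = 2*J
B(v, O) = 3*v/(O + v) (B(v, O) = (v + 2*v)/(O + v) = (3*v)/(O + v) = 3*v/(O + v))
z(M, j) = -25/6 (z(M, j) = ((-4 - 1*⅙)*1)*1 = ((-4 - ⅙)*1)*1 = -25/6*1*1 = -25/6*1 = -25/6)
9199/z(66, -4) + 48024/B(143, 15) = 9199/(-25/6) + 48024/((3*143/(15 + 143))) = 9199*(-6/25) + 48024/((3*143/158)) = -55194/25 + 48024/((3*143*(1/158))) = -55194/25 + 48024/(429/158) = -55194/25 + 48024*(158/429) = -55194/25 + 2529264/143 = 55338858/3575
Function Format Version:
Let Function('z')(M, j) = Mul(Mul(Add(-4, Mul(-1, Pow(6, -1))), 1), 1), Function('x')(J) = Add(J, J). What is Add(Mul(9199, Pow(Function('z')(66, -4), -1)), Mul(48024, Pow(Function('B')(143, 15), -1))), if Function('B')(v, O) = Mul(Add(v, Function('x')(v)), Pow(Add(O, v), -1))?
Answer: Rational(55338858, 3575) ≈ 15479.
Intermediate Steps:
Function('x')(J) = Mul(2, J)
Function('B')(v, O) = Mul(3, v, Pow(Add(O, v), -1)) (Function('B')(v, O) = Mul(Add(v, Mul(2, v)), Pow(Add(O, v), -1)) = Mul(Mul(3, v), Pow(Add(O, v), -1)) = Mul(3, v, Pow(Add(O, v), -1)))
Function('z')(M, j) = Rational(-25, 6) (Function('z')(M, j) = Mul(Mul(Add(-4, Mul(-1, Rational(1, 6))), 1), 1) = Mul(Mul(Add(-4, Rational(-1, 6)), 1), 1) = Mul(Mul(Rational(-25, 6), 1), 1) = Mul(Rational(-25, 6), 1) = Rational(-25, 6))
Add(Mul(9199, Pow(Function('z')(66, -4), -1)), Mul(48024, Pow(Function('B')(143, 15), -1))) = Add(Mul(9199, Pow(Rational(-25, 6), -1)), Mul(48024, Pow(Mul(3, 143, Pow(Add(15, 143), -1)), -1))) = Add(Mul(9199, Rational(-6, 25)), Mul(48024, Pow(Mul(3, 143, Pow(158, -1)), -1))) = Add(Rational(-55194, 25), Mul(48024, Pow(Mul(3, 143, Rational(1, 158)), -1))) = Add(Rational(-55194, 25), Mul(48024, Pow(Rational(429, 158), -1))) = Add(Rational(-55194, 25), Mul(48024, Rational(158, 429))) = Add(Rational(-55194, 25), Rational(2529264, 143)) = Rational(55338858, 3575)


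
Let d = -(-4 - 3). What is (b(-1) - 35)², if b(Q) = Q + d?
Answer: 841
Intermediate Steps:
d = 7 (d = -1*(-7) = 7)
b(Q) = 7 + Q (b(Q) = Q + 7 = 7 + Q)
(b(-1) - 35)² = ((7 - 1) - 35)² = (6 - 35)² = (-29)² = 841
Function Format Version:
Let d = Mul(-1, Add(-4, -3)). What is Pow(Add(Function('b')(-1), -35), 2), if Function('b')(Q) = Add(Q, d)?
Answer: 841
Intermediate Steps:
d = 7 (d = Mul(-1, -7) = 7)
Function('b')(Q) = Add(7, Q) (Function('b')(Q) = Add(Q, 7) = Add(7, Q))
Pow(Add(Function('b')(-1), -35), 2) = Pow(Add(Add(7, -1), -35), 2) = Pow(Add(6, -35), 2) = Pow(-29, 2) = 841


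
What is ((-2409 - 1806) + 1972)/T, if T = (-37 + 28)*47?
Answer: 2243/423 ≈ 5.3026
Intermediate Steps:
T = -423 (T = -9*47 = -423)
((-2409 - 1806) + 1972)/T = ((-2409 - 1806) + 1972)/(-423) = (-4215 + 1972)*(-1/423) = -2243*(-1/423) = 2243/423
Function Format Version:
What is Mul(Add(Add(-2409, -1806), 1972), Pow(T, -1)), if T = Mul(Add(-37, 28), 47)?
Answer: Rational(2243, 423) ≈ 5.3026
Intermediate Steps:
T = -423 (T = Mul(-9, 47) = -423)
Mul(Add(Add(-2409, -1806), 1972), Pow(T, -1)) = Mul(Add(Add(-2409, -1806), 1972), Pow(-423, -1)) = Mul(Add(-4215, 1972), Rational(-1, 423)) = Mul(-2243, Rational(-1, 423)) = Rational(2243, 423)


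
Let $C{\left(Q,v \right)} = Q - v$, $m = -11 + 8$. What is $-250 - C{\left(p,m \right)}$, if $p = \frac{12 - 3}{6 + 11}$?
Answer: $- \frac{4310}{17} \approx -253.53$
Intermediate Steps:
$m = -3$
$p = \frac{9}{17} \approx 0.52941$
$-250 - C{\left(p,m \right)} = -250 - \left(\frac{9}{17} - -3\right) = -250 - \left(\frac{9}{17} + 3\right) = -250 - \frac{60}{17} = - \frac{4310}{17}$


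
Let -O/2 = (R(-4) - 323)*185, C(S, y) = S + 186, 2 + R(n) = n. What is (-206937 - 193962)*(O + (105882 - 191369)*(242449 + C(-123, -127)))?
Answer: 8311238265550986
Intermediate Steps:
R(n) = -2 + n
C(S, y) = 186 + S
O = 121730 (O = -2*((-2 - 4) - 323)*185 = -2*(-6 - 323)*185 = -(-658)*185 = -2*(-60865) = 121730)
(-206937 - 193962)*(O + (105882 - 191369)*(242449 + C(-123, -127))) = (-206937 - 193962)*(121730 + (105882 - 191369)*(242449 + (186 - 123))) = -400899*(121730 - 85487*(242449 + 63)) = -400899*(121730 - 85487*242512) = -400899*(121730 - 20731623344) = -400899*(-20731501614) = 8311238265550986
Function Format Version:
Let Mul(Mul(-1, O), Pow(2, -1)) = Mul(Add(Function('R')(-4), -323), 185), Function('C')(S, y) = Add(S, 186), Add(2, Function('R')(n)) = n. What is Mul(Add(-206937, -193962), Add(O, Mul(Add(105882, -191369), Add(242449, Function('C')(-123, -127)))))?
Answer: 8311238265550986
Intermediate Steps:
Function('R')(n) = Add(-2, n)
Function('C')(S, y) = Add(186, S)
O = 121730 (O = Mul(-2, Mul(Add(Add(-2, -4), -323), 185)) = Mul(-2, Mul(Add(-6, -323), 185)) = Mul(-2, Mul(-329, 185)) = Mul(-2, -60865) = 121730)
Mul(Add(-206937, -193962), Add(O, Mul(Add(105882, -191369), Add(242449, Function('C')(-123, -127))))) = Mul(Add(-206937, -193962), Add(121730, Mul(Add(105882, -191369), Add(242449, Add(186, -123))))) = Mul(-400899, Add(121730, Mul(-85487, Add(242449, 63)))) = Mul(-400899, Add(121730, Mul(-85487, 242512))) = Mul(-400899, Add(121730, -20731623344)) = Mul(-400899, -20731501614) = 8311238265550986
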